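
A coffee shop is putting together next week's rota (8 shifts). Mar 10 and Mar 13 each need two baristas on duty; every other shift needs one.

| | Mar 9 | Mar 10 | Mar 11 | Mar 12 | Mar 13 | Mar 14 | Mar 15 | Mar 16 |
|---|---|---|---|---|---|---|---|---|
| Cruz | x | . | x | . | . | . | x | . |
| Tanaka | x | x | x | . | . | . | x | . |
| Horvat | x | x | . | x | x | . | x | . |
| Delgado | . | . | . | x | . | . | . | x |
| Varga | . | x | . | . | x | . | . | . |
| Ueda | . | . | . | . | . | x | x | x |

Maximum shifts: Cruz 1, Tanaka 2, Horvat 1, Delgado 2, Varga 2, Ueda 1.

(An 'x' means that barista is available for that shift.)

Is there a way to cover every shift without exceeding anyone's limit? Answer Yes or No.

No

Total capacity is 1+2+1+2+2+1 = 9 but 10 worker-slots are needed — infeasible.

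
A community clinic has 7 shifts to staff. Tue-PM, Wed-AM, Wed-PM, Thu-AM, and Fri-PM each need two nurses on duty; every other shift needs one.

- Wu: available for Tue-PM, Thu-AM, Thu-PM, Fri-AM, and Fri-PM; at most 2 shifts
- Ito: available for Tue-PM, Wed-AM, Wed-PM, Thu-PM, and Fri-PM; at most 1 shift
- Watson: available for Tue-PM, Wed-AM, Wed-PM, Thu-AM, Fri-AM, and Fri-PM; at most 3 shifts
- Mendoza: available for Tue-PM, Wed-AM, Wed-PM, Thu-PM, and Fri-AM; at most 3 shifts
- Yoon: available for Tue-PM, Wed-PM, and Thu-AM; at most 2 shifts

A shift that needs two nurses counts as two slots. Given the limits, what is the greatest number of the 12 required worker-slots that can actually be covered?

Total capacity across all nurses is 2+1+3+3+2 = 11, and 12 slots are needed, so at most 11 can be filled.
An assignment achieving 11: Tue-PM→Mendoza+Yoon, Wed-AM→Ito+Watson, Wed-PM→Mendoza+Yoon, Thu-AM→Wu+Watson, Thu-PM→Wu, Fri-AM→Mendoza, Fri-PM→Watson.
Loads: Wu 2/2, Ito 1/1, Watson 3/3, Mendoza 3/3, Yoon 2/2.

11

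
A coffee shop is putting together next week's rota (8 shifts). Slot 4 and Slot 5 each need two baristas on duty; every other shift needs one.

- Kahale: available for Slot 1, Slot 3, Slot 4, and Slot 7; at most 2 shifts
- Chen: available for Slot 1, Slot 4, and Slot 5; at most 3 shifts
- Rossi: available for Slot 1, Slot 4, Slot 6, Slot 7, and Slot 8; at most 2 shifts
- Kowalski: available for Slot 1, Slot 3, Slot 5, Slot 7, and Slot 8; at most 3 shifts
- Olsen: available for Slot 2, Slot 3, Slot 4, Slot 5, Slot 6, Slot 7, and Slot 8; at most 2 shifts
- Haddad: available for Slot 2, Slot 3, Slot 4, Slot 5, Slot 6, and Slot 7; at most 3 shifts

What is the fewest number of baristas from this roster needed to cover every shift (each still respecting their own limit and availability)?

10 slots to fill and no one can take more than 3, so at least ⌈10/3⌉ = 4 baristas are needed.
Kahale, Chen, Rossi, and Haddad alone can cover everything: Slot 1→Chen, Slot 2→Haddad, Slot 3→Kahale, Slot 4→Chen+Haddad, Slot 5→Chen+Haddad, Slot 6→Rossi, Slot 7→Kahale, Slot 8→Rossi.

4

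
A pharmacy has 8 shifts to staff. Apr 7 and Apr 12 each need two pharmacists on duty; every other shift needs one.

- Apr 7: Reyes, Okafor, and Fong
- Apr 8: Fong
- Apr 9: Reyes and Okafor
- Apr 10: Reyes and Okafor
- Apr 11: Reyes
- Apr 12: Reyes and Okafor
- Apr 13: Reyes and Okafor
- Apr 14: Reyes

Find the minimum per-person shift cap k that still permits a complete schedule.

With 3 pharmacists and 10 worker-slots to fill, someone must work at least ⌈10/3⌉ = 4 shifts, so k ≥ 4.
k = 4 works: Apr 7→Okafor+Fong, Apr 8→Fong, Apr 9→Reyes, Apr 10→Okafor, Apr 11→Reyes, Apr 12→Reyes+Okafor, Apr 13→Okafor, Apr 14→Reyes.
Loads: Reyes 4, Okafor 4, Fong 2 — all ≤ 4.

4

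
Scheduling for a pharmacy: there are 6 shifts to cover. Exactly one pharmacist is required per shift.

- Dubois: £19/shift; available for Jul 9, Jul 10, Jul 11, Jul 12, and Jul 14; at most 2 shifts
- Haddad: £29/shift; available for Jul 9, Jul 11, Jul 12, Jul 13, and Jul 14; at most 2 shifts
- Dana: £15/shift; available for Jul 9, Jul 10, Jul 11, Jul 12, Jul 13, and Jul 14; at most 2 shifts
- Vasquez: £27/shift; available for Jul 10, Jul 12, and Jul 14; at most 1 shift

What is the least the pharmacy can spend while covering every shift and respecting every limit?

Picking the cheapest available pharmacist for each shift independently would cost £90, but that ignores the shift limits.
An optimal schedule: Jul 9→Dana, Jul 10→Dubois, Jul 11→Dubois, Jul 12→Vasquez, Jul 13→Dana, Jul 14→Haddad.
Total: 15 + 19 + 19 + 27 + 15 + 29 = £124.

£124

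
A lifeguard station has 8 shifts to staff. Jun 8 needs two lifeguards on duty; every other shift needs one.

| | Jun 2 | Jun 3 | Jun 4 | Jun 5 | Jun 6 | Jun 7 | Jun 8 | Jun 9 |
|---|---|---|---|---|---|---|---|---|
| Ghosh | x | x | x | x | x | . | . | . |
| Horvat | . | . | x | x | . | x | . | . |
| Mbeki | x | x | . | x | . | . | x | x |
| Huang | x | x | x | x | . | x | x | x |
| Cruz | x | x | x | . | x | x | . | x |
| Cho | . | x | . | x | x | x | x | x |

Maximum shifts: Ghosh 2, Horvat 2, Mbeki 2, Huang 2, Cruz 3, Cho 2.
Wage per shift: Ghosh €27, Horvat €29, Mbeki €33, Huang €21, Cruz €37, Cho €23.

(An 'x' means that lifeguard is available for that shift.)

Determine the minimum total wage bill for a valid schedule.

€233

Picking the cheapest available lifeguard for each shift independently would cost €193, but that ignores the shift limits.
An optimal schedule: Jun 2→Huang, Jun 3→Ghosh, Jun 4→Ghosh, Jun 5→Horvat, Jun 6→Cho, Jun 7→Horvat, Jun 8→Huang+Cho, Jun 9→Mbeki.
Total: 21 + 27 + 27 + 29 + 23 + 29 + 21 + 23 + 33 = €233.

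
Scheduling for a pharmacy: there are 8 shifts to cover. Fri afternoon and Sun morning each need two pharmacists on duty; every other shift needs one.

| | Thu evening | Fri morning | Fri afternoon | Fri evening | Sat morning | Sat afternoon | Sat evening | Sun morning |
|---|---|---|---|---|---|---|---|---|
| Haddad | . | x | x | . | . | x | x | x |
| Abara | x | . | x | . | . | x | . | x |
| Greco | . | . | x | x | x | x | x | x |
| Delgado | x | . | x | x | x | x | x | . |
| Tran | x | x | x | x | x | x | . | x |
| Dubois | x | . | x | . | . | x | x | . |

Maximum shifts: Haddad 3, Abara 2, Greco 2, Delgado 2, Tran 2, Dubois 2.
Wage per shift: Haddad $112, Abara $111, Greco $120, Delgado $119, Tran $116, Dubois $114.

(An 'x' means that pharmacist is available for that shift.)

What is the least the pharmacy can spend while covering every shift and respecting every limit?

$1137

Picking the cheapest available pharmacist for each shift independently would cost $1124, but that ignores the shift limits.
An optimal schedule: Thu evening→Abara, Fri morning→Haddad, Fri afternoon→Dubois+Delgado, Fri evening→Tran, Sat morning→Tran, Sat afternoon→Dubois, Sat evening→Haddad, Sun morning→Abara+Haddad.
Total: 111 + 112 + 114 + 119 + 116 + 116 + 114 + 112 + 111 + 112 = $1137.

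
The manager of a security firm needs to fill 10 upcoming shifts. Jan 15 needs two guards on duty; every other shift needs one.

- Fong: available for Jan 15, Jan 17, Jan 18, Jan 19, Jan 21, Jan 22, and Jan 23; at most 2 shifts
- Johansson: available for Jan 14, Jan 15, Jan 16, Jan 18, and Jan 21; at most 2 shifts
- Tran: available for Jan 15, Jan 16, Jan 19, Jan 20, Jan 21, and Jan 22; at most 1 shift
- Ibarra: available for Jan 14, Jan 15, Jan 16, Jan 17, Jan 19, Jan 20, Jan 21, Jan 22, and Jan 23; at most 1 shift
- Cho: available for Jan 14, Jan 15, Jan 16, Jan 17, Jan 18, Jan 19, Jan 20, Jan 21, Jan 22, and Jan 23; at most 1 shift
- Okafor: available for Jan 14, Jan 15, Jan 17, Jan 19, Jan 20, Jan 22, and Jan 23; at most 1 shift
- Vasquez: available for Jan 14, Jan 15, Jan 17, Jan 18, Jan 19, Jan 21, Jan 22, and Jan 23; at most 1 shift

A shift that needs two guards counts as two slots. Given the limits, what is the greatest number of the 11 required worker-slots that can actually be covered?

Total capacity across all guards is 2+2+1+1+1+1+1 = 9, and 11 slots are needed, so at most 9 can be filled.
An assignment achieving 9: Jan 14→Johansson, Jan 16→Johansson, Jan 17→Fong, Jan 18→Fong, Jan 19→Cho, Jan 20→Tran, Jan 21→Vasquez, Jan 22→Okafor, Jan 23→Ibarra.
Loads: Fong 2/2, Johansson 2/2, Tran 1/1, Ibarra 1/1, Cho 1/1, Okafor 1/1, Vasquez 1/1.

9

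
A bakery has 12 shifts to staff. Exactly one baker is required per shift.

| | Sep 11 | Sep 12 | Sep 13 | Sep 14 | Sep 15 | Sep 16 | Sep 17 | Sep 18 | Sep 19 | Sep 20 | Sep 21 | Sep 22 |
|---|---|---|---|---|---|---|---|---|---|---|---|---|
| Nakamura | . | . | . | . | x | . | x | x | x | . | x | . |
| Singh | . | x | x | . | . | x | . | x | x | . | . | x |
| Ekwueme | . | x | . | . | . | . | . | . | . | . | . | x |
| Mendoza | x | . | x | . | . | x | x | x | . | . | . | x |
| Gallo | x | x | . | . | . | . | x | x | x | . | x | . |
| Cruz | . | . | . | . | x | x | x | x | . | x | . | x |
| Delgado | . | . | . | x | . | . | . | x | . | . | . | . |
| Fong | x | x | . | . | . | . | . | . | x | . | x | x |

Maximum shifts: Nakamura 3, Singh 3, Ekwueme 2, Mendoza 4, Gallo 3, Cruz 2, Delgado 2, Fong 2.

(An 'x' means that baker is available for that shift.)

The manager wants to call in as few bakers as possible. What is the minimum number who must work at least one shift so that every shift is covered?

12 slots to fill and no one can take more than 4, so at least ⌈12/4⌉ = 3 bakers are needed.
No set of 4 bakers can cover every shift (each such set leaves at least one shift with no one available or exceeds a cap).
Nakamura, Singh, Mendoza, Cruz, and Delgado alone can cover everything: Sep 11→Mendoza, Sep 12→Singh, Sep 13→Singh, Sep 14→Delgado, Sep 15→Nakamura, Sep 16→Singh, Sep 17→Mendoza, Sep 18→Mendoza, Sep 19→Nakamura, Sep 20→Cruz, Sep 21→Nakamura, Sep 22→Mendoza.

5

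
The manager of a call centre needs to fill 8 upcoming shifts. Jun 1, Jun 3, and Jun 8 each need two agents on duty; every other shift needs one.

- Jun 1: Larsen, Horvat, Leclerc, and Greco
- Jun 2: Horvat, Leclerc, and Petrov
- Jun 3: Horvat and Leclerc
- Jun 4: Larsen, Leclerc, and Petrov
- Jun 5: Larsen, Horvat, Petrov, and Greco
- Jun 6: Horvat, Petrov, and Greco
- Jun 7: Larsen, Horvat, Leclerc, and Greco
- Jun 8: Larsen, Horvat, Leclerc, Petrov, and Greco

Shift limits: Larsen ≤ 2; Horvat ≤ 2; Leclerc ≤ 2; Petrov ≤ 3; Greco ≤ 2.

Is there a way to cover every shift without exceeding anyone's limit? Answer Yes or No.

Yes

Jun 3 can only be covered by Horvat and Leclerc, so that assignment is forced.
One valid schedule: Jun 1→Leclerc+Greco, Jun 2→Horvat, Jun 3→Horvat+Leclerc, Jun 4→Larsen, Jun 5→Petrov, Jun 6→Petrov, Jun 7→Larsen, Jun 8→Petrov+Greco.
Loads: Larsen 2/2, Horvat 2/2, Leclerc 2/2, Petrov 3/3, Greco 2/2 — all within limits.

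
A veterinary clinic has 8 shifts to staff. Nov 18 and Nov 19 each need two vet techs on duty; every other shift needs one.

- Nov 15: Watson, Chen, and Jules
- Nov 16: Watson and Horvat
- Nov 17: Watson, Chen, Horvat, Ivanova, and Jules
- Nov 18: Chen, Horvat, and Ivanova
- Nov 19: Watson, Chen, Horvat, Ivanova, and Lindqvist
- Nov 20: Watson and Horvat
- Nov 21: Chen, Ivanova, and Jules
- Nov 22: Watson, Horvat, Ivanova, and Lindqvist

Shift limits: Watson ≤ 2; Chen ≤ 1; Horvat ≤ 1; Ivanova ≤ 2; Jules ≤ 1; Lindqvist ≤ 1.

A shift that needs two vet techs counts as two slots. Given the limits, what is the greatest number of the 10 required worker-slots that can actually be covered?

8

Total capacity across all vet techs is 2+1+1+2+1+1 = 8, and 10 slots are needed, so at most 8 can be filled.
An assignment achieving 8: Nov 15→Chen, Nov 16→Watson, Nov 17→Jules, Nov 18→Horvat+Ivanova, Nov 20→Watson, Nov 21→Ivanova, Nov 22→Lindqvist.
Loads: Watson 2/2, Chen 1/1, Horvat 1/1, Ivanova 2/2, Jules 1/1, Lindqvist 1/1.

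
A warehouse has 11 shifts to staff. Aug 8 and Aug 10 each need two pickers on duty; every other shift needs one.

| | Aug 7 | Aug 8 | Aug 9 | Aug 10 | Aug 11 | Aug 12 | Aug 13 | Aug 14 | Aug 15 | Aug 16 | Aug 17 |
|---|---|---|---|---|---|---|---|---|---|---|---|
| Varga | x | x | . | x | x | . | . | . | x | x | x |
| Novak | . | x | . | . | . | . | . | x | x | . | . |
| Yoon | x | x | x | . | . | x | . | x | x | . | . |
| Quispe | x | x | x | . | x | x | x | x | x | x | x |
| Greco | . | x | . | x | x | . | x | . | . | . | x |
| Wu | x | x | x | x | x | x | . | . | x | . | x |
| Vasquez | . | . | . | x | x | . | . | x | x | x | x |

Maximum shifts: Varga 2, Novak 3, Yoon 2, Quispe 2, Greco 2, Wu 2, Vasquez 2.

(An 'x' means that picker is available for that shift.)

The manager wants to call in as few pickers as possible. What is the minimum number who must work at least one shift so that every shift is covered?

13 slots to fill and no one can take more than 3, so at least ⌈13/3⌉ = 5 pickers are needed.
Any 5 pickers together have capacity at most 3+2+2+2+2 = 11 < 13 slots, so 5 can never suffice.
Varga, Novak, Yoon, Quispe, Greco, and Wu alone can cover everything: Aug 7→Quispe, Aug 8→Novak+Wu, Aug 9→Yoon, Aug 10→Varga+Greco, Aug 11→Greco, Aug 12→Yoon, Aug 13→Quispe, Aug 14→Novak, Aug 15→Novak, Aug 16→Varga, Aug 17→Wu.

6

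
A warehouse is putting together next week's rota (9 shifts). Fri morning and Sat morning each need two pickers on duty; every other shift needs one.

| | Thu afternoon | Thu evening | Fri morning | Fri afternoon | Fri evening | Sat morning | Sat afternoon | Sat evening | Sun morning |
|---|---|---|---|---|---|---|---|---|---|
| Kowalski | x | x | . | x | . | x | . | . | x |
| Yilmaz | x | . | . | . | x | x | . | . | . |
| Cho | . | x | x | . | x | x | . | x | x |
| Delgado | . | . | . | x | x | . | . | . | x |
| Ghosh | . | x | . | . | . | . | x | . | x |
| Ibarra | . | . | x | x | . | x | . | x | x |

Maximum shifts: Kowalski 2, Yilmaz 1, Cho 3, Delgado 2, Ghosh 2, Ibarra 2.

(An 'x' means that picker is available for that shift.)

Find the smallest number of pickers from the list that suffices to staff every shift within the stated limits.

11 slots to fill and no one can take more than 3, so at least ⌈11/3⌉ = 4 pickers are needed.
Any 4 pickers together have capacity at most 3+2+2+2 = 9 < 11 slots, so 4 can never suffice.
Kowalski, Cho, Delgado, Ghosh, and Ibarra alone can cover everything: Thu afternoon→Kowalski, Thu evening→Ghosh, Fri morning→Cho+Ibarra, Fri afternoon→Delgado, Fri evening→Cho, Sat morning→Kowalski+Ibarra, Sat afternoon→Ghosh, Sat evening→Cho, Sun morning→Delgado.

5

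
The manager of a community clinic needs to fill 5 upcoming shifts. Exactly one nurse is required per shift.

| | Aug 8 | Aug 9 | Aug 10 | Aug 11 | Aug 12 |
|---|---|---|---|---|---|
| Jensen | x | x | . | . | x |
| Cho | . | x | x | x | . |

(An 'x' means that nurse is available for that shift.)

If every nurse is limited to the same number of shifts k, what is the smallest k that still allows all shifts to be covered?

With 2 nurses and 5 worker-slots to fill, someone must work at least ⌈5/2⌉ = 3 shifts, so k ≥ 3.
k = 3 works: Aug 8→Jensen, Aug 9→Jensen, Aug 10→Cho, Aug 11→Cho, Aug 12→Jensen.
Loads: Jensen 3, Cho 2 — all ≤ 3.

3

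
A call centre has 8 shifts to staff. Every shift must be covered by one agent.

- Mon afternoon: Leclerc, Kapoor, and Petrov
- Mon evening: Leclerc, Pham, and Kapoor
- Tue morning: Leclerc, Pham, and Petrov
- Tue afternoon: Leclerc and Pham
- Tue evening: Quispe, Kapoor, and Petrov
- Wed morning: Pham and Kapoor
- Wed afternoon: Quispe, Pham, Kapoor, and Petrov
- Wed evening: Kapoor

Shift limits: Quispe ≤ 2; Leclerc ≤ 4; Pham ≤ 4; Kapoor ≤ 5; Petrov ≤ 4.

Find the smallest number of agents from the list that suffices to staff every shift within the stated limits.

2

8 slots to fill and no one can take more than 5, so at least ⌈8/5⌉ = 2 agents are needed.
Leclerc and Kapoor alone can cover everything: Mon afternoon→Leclerc, Mon evening→Leclerc, Tue morning→Leclerc, Tue afternoon→Leclerc, Tue evening→Kapoor, Wed morning→Kapoor, Wed afternoon→Kapoor, Wed evening→Kapoor.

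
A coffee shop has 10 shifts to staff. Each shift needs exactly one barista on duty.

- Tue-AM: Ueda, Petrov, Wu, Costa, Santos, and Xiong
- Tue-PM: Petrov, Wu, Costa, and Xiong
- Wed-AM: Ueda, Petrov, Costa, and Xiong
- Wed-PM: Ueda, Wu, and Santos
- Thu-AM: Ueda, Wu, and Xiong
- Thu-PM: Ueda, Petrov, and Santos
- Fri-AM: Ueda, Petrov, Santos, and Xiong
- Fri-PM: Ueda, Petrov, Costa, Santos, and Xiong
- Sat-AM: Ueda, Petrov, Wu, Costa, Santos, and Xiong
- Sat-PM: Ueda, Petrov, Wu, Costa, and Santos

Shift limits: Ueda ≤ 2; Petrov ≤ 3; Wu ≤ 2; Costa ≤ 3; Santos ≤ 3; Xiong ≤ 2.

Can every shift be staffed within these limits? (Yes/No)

Yes

One valid schedule: Tue-AM→Wu, Tue-PM→Petrov, Wed-AM→Petrov, Wed-PM→Ueda, Thu-AM→Ueda, Thu-PM→Petrov, Fri-AM→Santos, Fri-PM→Costa, Sat-AM→Costa, Sat-PM→Wu.
Loads: Ueda 2/2, Petrov 3/3, Wu 2/2, Costa 2/3, Santos 1/3, Xiong 0/2 — all within limits.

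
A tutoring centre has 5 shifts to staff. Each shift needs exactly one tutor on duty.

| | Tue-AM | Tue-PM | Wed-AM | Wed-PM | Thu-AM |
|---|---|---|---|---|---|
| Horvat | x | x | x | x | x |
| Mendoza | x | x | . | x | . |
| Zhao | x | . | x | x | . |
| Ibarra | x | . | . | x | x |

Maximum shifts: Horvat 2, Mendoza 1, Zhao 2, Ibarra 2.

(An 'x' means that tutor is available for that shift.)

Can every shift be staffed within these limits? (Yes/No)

Yes

One valid schedule: Tue-AM→Mendoza, Tue-PM→Horvat, Wed-AM→Horvat, Wed-PM→Zhao, Thu-AM→Ibarra.
Loads: Horvat 2/2, Mendoza 1/1, Zhao 1/2, Ibarra 1/2 — all within limits.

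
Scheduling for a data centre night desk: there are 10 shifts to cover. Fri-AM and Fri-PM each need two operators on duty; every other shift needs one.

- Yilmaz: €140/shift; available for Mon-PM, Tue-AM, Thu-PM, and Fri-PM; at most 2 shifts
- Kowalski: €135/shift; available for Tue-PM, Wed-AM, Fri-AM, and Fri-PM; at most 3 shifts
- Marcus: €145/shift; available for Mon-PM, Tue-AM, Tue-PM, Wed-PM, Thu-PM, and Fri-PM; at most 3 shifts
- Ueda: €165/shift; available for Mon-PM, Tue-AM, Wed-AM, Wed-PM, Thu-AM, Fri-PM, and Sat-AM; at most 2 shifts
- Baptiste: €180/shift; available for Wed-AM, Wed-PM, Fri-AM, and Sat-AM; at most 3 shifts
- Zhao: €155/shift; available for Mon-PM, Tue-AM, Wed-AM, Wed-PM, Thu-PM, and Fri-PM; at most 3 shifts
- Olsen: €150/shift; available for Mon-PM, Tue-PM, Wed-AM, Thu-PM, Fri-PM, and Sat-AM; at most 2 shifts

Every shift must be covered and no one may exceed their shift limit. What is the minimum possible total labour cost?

Thu-AM can only be covered by Ueda, so that assignment is forced.
Fri-AM can only be covered by Kowalski and Baptiste, so that assignment is forced.
Picking the cheapest available operator for each shift independently would cost €1740, but that ignores the shift limits.
An optimal schedule: Mon-PM→Marcus, Tue-AM→Yilmaz, Tue-PM→Kowalski, Wed-AM→Kowalski, Wed-PM→Marcus, Thu-AM→Ueda, Thu-PM→Yilmaz, Fri-AM→Kowalski+Baptiste, Fri-PM→Marcus+Olsen, Sat-AM→Olsen.
Total: 145 + 140 + 135 + 135 + 145 + 165 + 140 + 135 + 180 + 145 + 150 + 150 = €1765.

€1765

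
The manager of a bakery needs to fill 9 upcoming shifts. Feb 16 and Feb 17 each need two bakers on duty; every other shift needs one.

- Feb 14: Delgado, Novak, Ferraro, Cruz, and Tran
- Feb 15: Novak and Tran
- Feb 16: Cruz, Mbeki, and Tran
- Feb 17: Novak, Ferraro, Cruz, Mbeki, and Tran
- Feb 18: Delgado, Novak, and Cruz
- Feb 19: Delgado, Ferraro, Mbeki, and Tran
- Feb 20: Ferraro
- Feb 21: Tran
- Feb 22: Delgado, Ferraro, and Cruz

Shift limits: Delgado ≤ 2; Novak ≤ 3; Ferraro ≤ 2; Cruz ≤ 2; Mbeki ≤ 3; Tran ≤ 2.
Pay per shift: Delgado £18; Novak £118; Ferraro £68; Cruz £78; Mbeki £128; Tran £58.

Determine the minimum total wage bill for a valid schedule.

Feb 20 can only be covered by Ferraro, so that assignment is forced.
Feb 21 can only be covered by Tran, so that assignment is forced.
Picking the cheapest available baker for each shift independently would cost £518, but that ignores the shift limits.
An optimal schedule: Feb 14→Novak, Feb 15→Novak, Feb 16→Tran+Cruz, Feb 17→Cruz+Novak, Feb 18→Delgado, Feb 19→Ferraro, Feb 20→Ferraro, Feb 21→Tran, Feb 22→Delgado.
Total: 118 + 118 + 58 + 78 + 78 + 118 + 18 + 68 + 68 + 58 + 18 = £798.

£798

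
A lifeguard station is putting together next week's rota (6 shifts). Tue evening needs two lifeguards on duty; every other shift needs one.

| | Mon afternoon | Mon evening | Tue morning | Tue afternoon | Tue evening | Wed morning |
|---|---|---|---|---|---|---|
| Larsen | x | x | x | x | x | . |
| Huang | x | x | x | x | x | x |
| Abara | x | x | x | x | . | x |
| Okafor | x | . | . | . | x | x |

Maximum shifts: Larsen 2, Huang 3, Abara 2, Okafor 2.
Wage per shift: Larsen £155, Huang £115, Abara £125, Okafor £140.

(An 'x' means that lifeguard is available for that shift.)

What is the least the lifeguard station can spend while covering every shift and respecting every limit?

£875

Picking the cheapest available lifeguard for each shift independently would cost £830, but that ignores the shift limits.
An optimal schedule: Mon afternoon→Okafor, Mon evening→Huang, Tue morning→Huang, Tue afternoon→Abara, Tue evening→Huang+Okafor, Wed morning→Abara.
Total: 140 + 115 + 115 + 125 + 115 + 140 + 125 = £875.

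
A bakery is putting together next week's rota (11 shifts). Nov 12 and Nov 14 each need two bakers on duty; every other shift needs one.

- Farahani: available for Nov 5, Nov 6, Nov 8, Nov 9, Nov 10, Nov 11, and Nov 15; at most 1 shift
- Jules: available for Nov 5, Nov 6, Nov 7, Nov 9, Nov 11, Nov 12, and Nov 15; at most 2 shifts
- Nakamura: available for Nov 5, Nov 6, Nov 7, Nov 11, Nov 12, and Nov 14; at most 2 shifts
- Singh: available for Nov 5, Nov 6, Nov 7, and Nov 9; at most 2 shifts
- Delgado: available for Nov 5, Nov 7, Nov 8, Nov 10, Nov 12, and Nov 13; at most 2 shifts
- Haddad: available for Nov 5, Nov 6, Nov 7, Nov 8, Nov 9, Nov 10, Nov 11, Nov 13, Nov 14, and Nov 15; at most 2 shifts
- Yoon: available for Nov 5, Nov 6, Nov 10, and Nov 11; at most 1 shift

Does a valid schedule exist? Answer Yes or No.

No

Total capacity is 1+2+2+2+2+2+1 = 12 but 13 worker-slots are needed — infeasible.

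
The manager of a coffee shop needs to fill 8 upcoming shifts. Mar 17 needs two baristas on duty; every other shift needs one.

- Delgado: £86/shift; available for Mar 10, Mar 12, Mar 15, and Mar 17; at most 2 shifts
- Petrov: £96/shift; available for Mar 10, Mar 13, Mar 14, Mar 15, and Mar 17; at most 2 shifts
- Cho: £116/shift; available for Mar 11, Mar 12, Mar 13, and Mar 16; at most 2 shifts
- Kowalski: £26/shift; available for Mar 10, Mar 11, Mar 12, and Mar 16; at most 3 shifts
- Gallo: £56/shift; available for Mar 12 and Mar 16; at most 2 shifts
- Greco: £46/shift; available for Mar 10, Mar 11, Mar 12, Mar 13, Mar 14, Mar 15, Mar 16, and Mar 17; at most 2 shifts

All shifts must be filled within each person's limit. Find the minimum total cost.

£494

Picking the cheapest available barista for each shift independently would cost £374, but that ignores the shift limits.
An optimal schedule: Mar 10→Kowalski, Mar 11→Kowalski, Mar 12→Gallo, Mar 13→Greco, Mar 14→Greco, Mar 15→Delgado, Mar 16→Kowalski, Mar 17→Delgado+Petrov.
Total: 26 + 26 + 56 + 46 + 46 + 86 + 26 + 86 + 96 = £494.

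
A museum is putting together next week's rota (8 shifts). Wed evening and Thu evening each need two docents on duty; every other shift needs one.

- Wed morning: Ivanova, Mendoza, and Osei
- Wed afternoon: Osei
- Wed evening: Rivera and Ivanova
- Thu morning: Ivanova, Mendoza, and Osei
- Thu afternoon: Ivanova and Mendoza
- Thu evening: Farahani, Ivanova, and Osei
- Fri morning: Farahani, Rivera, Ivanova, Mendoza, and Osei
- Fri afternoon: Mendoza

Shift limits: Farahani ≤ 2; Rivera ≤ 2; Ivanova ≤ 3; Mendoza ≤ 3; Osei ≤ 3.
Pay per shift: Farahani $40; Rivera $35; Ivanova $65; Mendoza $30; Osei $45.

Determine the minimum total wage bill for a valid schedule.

$400

Wed afternoon can only be covered by Osei, so that assignment is forced.
Wed evening can only be covered by Rivera and Ivanova, so that assignment is forced.
Fri afternoon can only be covered by Mendoza, so that assignment is forced.
Picking the cheapest available docent for each shift independently would cost $380, but that ignores the shift limits.
An optimal schedule: Wed morning→Mendoza, Wed afternoon→Osei, Wed evening→Rivera+Ivanova, Thu morning→Osei, Thu afternoon→Mendoza, Thu evening→Farahani+Osei, Fri morning→Rivera, Fri afternoon→Mendoza.
Total: 30 + 45 + 35 + 65 + 45 + 30 + 40 + 45 + 35 + 30 = $400.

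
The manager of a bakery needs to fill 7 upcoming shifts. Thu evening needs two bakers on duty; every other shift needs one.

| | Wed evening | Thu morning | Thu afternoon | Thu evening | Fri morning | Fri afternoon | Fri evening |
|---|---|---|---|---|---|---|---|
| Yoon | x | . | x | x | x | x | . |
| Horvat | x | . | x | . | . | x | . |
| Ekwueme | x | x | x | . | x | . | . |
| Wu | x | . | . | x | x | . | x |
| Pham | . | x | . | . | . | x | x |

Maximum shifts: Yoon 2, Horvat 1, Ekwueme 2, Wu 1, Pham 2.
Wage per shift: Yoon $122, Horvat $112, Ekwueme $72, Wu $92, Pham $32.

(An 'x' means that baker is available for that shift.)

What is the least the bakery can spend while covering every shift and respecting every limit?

Thu evening can only be covered by Yoon and Wu, so that assignment is forced.
Picking the cheapest available baker for each shift independently would cost $526, but that ignores the shift limits.
An optimal schedule: Wed evening→Horvat, Thu morning→Ekwueme, Thu afternoon→Yoon, Thu evening→Yoon+Wu, Fri morning→Ekwueme, Fri afternoon→Pham, Fri evening→Pham.
Total: 112 + 72 + 122 + 122 + 92 + 72 + 32 + 32 = $656.

$656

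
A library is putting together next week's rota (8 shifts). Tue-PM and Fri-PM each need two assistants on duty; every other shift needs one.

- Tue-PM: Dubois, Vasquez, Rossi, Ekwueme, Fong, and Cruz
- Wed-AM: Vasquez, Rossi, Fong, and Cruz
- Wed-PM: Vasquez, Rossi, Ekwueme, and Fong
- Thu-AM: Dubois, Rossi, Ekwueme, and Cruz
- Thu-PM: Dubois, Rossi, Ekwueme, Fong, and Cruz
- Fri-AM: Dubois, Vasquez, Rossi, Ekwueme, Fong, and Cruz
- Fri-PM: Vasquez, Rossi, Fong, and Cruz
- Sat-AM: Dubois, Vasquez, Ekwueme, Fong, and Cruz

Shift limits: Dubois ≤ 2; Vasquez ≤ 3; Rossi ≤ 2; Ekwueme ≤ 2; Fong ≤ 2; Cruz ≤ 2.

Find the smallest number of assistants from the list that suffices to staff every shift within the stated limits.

5

10 slots to fill and no one can take more than 3, so at least ⌈10/3⌉ = 4 assistants are needed.
Any 4 assistants together have capacity at most 3+2+2+2 = 9 < 10 slots, so 4 can never suffice.
Dubois, Vasquez, Rossi, Ekwueme, and Fong alone can cover everything: Tue-PM→Ekwueme+Fong, Wed-AM→Vasquez, Wed-PM→Vasquez, Thu-AM→Dubois, Thu-PM→Dubois, Fri-AM→Rossi, Fri-PM→Vasquez+Rossi, Sat-AM→Ekwueme.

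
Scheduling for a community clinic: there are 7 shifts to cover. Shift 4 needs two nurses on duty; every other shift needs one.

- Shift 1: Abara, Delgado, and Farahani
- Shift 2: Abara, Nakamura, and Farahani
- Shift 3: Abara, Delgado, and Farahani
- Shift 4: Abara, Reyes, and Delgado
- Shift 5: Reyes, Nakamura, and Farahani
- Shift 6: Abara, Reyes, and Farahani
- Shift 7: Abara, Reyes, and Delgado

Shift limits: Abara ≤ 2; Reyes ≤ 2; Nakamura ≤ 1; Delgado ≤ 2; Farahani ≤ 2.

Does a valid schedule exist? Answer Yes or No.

One valid schedule: Shift 1→Abara, Shift 2→Abara, Shift 3→Delgado, Shift 4→Reyes+Delgado, Shift 5→Nakamura, Shift 6→Farahani, Shift 7→Reyes.
Loads: Abara 2/2, Reyes 2/2, Nakamura 1/1, Delgado 2/2, Farahani 1/2 — all within limits.

Yes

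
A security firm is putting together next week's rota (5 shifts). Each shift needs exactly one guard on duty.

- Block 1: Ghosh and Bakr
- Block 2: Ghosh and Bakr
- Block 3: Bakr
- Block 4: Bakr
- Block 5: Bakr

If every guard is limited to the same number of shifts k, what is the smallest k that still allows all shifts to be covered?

3

With 2 guards and 5 worker-slots to fill, someone must work at least ⌈5/2⌉ = 3 shifts, so k ≥ 3.
k = 3 works: Block 1→Ghosh, Block 2→Ghosh, Block 3→Bakr, Block 4→Bakr, Block 5→Bakr.
Loads: Ghosh 2, Bakr 3 — all ≤ 3.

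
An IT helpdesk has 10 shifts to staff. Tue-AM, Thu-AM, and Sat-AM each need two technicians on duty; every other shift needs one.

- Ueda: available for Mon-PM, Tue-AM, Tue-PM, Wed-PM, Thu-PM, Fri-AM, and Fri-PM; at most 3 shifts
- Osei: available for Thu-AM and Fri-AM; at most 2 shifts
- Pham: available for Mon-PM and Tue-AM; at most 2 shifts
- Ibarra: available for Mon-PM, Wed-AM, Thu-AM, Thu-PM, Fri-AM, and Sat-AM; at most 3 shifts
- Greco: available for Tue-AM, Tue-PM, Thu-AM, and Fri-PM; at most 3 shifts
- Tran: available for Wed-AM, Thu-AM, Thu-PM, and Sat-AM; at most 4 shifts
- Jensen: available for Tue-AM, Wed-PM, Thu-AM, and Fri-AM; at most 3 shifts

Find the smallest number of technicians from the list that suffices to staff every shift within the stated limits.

4

13 slots to fill and no one can take more than 4, so at least ⌈13/4⌉ = 4 technicians are needed.
Ueda, Ibarra, Greco, and Tran alone can cover everything: Mon-PM→Ueda, Tue-AM→Ueda+Greco, Tue-PM→Greco, Wed-AM→Tran, Wed-PM→Ueda, Thu-AM→Ibarra+Tran, Thu-PM→Tran, Fri-AM→Ibarra, Fri-PM→Greco, Sat-AM→Ibarra+Tran.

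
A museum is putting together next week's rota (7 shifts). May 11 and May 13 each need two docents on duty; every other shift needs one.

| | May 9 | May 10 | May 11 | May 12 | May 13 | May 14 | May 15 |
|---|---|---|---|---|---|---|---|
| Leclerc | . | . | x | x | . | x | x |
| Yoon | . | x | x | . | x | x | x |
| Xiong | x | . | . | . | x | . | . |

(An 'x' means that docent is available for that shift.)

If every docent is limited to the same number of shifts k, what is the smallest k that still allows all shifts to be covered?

4

With 3 docents and 9 worker-slots to fill, someone must work at least ⌈9/3⌉ = 3 shifts, so k ≥ 3.
k = 3 is infeasible (exhaustive check).
k = 4 works: May 9→Xiong, May 10→Yoon, May 11→Leclerc+Yoon, May 12→Leclerc, May 13→Yoon+Xiong, May 14→Leclerc, May 15→Leclerc.
Loads: Leclerc 4, Yoon 3, Xiong 2 — all ≤ 4.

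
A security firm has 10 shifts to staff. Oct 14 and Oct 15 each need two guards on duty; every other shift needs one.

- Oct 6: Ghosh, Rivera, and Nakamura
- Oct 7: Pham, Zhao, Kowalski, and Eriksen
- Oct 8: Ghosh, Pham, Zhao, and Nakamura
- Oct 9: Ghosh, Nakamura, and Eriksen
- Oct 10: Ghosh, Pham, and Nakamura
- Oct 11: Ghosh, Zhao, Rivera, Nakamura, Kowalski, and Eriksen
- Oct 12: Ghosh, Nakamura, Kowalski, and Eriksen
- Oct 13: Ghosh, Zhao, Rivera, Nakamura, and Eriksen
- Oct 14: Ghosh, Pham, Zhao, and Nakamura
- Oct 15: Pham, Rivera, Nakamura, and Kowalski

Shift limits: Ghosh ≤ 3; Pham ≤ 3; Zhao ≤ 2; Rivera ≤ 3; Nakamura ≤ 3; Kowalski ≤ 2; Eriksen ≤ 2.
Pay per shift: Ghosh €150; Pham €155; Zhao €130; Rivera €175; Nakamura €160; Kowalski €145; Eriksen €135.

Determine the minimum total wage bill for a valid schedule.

Picking the cheapest available guard for each shift independently would cost €1670, but that ignores the shift limits.
An optimal schedule: Oct 6→Ghosh, Oct 7→Zhao, Oct 8→Pham, Oct 9→Eriksen, Oct 10→Ghosh, Oct 11→Kowalski, Oct 12→Eriksen, Oct 13→Zhao, Oct 14→Ghosh+Pham, Oct 15→Kowalski+Pham.
Total: 150 + 130 + 155 + 135 + 150 + 145 + 135 + 130 + 150 + 155 + 145 + 155 = €1735.

€1735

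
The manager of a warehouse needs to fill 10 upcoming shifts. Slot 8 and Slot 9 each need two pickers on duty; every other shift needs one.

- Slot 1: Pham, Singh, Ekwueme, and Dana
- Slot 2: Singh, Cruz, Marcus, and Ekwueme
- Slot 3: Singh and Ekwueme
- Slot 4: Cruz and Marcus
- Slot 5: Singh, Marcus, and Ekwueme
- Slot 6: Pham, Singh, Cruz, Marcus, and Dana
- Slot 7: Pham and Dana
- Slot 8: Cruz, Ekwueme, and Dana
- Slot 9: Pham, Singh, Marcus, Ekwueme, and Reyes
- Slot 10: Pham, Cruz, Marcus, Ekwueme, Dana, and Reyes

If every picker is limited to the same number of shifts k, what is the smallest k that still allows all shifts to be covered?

2

With 7 pickers and 12 worker-slots to fill, someone must work at least ⌈12/7⌉ = 2 shifts, so k ≥ 2.
k = 2 works: Slot 1→Pham, Slot 2→Marcus, Slot 3→Singh, Slot 4→Cruz, Slot 5→Singh, Slot 6→Marcus, Slot 7→Pham, Slot 8→Cruz+Ekwueme, Slot 9→Ekwueme+Reyes, Slot 10→Dana.
Loads: Pham 2, Singh 2, Cruz 2, Marcus 2, Ekwueme 2, Dana 1, Reyes 1 — all ≤ 2.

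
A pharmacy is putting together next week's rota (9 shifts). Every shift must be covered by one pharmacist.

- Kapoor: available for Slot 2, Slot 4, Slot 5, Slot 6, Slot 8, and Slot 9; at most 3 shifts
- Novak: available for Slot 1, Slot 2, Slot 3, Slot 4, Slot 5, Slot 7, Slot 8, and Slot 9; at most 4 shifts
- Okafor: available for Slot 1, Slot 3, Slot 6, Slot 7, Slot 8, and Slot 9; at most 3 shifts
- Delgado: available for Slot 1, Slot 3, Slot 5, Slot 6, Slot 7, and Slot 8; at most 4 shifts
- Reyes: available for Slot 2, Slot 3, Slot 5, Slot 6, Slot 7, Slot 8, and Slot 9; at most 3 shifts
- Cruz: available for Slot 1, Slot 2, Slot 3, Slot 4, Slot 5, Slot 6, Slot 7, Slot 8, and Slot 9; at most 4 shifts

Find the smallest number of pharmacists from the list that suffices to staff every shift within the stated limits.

9 slots to fill and no one can take more than 4, so at least ⌈9/4⌉ = 3 pharmacists are needed.
Kapoor, Novak, and Okafor alone can cover everything: Slot 1→Novak, Slot 2→Kapoor, Slot 3→Novak, Slot 4→Kapoor, Slot 5→Kapoor, Slot 6→Okafor, Slot 7→Novak, Slot 8→Novak, Slot 9→Okafor.

3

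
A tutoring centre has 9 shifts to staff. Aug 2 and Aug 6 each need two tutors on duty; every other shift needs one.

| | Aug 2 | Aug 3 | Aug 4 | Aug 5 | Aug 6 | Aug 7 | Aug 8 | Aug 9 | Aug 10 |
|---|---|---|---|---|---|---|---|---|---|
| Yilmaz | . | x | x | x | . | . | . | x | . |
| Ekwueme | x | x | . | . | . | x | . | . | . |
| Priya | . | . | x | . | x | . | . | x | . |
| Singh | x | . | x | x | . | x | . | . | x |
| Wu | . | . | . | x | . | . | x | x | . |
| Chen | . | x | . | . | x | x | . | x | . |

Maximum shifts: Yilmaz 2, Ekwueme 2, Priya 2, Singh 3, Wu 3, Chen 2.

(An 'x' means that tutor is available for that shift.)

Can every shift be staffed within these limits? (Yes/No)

Aug 2 can only be covered by Ekwueme and Singh, so that assignment is forced.
Aug 6 can only be covered by Priya and Chen, so that assignment is forced.
Aug 8 can only be covered by Wu, so that assignment is forced.
One valid schedule: Aug 2→Ekwueme+Singh, Aug 3→Yilmaz, Aug 4→Yilmaz, Aug 5→Singh, Aug 6→Priya+Chen, Aug 7→Ekwueme, Aug 8→Wu, Aug 9→Priya, Aug 10→Singh.
Loads: Yilmaz 2/2, Ekwueme 2/2, Priya 2/2, Singh 3/3, Wu 1/3, Chen 1/2 — all within limits.

Yes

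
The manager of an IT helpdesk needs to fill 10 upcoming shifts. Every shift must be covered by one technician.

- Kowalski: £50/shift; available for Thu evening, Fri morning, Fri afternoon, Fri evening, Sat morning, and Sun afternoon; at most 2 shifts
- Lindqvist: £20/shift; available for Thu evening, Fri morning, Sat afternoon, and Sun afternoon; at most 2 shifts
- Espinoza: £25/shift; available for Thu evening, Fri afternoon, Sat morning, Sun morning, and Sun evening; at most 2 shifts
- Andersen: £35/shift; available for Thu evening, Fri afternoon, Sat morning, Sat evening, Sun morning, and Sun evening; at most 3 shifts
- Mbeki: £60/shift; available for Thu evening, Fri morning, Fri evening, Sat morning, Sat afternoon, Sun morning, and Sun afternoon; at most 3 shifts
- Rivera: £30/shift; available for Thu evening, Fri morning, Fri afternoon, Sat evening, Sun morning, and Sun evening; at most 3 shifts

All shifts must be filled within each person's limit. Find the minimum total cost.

£300

Picking the cheapest available technician for each shift independently would cost £260, but that ignores the shift limits.
An optimal schedule: Thu evening→Andersen, Fri morning→Rivera, Fri afternoon→Espinoza, Fri evening→Kowalski, Sat morning→Andersen, Sat afternoon→Lindqvist, Sat evening→Rivera, Sun morning→Rivera, Sun afternoon→Lindqvist, Sun evening→Espinoza.
Total: 35 + 30 + 25 + 50 + 35 + 20 + 30 + 30 + 20 + 25 = £300.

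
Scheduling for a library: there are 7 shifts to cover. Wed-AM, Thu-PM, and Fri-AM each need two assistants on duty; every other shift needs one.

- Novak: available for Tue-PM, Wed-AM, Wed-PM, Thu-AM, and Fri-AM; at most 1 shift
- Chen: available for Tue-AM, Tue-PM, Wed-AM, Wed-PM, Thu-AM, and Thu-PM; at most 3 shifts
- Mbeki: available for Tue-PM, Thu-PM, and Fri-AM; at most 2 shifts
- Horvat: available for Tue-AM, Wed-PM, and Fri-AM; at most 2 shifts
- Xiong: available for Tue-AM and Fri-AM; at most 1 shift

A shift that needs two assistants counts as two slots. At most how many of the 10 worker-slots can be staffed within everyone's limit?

Total capacity across all assistants is 1+3+2+2+1 = 9, and 10 slots are needed, so at most 9 can be filled.
An assignment achieving 9: Tue-AM→Horvat, Tue-PM→Mbeki, Wed-AM→Novak+Chen, Wed-PM→Horvat, Thu-AM→Chen, Thu-PM→Chen+Mbeki, Fri-AM→Xiong.
Loads: Novak 1/1, Chen 3/3, Mbeki 2/2, Horvat 2/2, Xiong 1/1.

9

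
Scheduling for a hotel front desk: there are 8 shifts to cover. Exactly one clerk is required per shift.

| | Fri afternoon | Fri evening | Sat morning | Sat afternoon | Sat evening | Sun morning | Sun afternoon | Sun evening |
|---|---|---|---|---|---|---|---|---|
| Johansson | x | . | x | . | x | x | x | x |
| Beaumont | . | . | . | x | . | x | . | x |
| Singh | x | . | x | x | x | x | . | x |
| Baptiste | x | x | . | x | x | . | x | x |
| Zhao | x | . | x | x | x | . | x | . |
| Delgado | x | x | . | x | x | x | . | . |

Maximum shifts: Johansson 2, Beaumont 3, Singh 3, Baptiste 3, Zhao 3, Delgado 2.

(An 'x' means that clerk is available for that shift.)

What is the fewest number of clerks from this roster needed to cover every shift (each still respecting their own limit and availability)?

8 slots to fill and no one can take more than 3, so at least ⌈8/3⌉ = 3 clerks are needed.
Johansson, Beaumont, and Baptiste alone can cover everything: Fri afternoon→Johansson, Fri evening→Baptiste, Sat morning→Johansson, Sat afternoon→Beaumont, Sat evening→Baptiste, Sun morning→Beaumont, Sun afternoon→Baptiste, Sun evening→Beaumont.

3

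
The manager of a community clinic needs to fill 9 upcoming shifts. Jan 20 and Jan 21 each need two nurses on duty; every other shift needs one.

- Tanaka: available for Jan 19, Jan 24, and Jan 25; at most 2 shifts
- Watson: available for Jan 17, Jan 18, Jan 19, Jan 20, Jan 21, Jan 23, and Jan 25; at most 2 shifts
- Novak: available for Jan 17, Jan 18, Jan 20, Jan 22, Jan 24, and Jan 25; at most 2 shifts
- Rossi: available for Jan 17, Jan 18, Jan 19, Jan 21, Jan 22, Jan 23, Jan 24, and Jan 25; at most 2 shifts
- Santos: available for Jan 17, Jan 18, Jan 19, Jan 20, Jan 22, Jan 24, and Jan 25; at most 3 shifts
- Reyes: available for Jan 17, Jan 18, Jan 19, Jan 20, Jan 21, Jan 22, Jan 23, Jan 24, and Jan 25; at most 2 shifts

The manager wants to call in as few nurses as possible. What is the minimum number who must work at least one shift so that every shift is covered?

11 slots to fill and no one can take more than 3, so at least ⌈11/3⌉ = 4 nurses are needed.
Any 4 nurses together have capacity at most 3+2+2+2 = 9 < 11 slots, so 4 can never suffice.
Tanaka, Watson, Novak, Rossi, and Santos alone can cover everything: Jan 17→Rossi, Jan 18→Santos, Jan 19→Tanaka, Jan 20→Novak+Santos, Jan 21→Watson+Rossi, Jan 22→Novak, Jan 23→Watson, Jan 24→Tanaka, Jan 25→Santos.

5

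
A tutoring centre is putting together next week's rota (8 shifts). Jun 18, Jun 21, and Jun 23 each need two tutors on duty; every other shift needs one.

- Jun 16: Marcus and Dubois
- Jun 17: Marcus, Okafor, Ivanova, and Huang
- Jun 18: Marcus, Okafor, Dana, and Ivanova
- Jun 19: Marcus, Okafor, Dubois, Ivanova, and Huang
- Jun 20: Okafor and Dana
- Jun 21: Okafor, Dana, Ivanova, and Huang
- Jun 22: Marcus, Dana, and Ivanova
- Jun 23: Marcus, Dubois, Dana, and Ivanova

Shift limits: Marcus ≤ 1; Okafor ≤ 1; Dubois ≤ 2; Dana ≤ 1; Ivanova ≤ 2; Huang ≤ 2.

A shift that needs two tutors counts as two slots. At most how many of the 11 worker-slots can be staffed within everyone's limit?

9

Total capacity across all tutors is 1+1+2+1+2+2 = 9, and 11 slots are needed, so at most 9 can be filled.
An assignment achieving 9: Jun 16→Marcus, Jun 17→Huang, Jun 18→Ivanova, Jun 19→Dubois, Jun 20→Okafor, Jun 21→Ivanova+Huang, Jun 22→Dana, Jun 23→Dubois.
Loads: Marcus 1/1, Okafor 1/1, Dubois 2/2, Dana 1/1, Ivanova 2/2, Huang 2/2.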